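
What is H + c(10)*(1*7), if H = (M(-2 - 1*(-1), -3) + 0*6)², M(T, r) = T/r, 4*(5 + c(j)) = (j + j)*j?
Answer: 2836/9 ≈ 315.11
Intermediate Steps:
c(j) = -5 + j²/2 (c(j) = -5 + ((j + j)*j)/4 = -5 + ((2*j)*j)/4 = -5 + (2*j²)/4 = -5 + j²/2)
H = ⅑ (H = ((-2 - 1*(-1))/(-3) + 0*6)² = ((-2 + 1)*(-⅓) + 0)² = (-1*(-⅓) + 0)² = (⅓ + 0)² = (⅓)² = ⅑ ≈ 0.11111)
H + c(10)*(1*7) = ⅑ + (-5 + (½)*10²)*(1*7) = ⅑ + (-5 + (½)*100)*7 = ⅑ + (-5 + 50)*7 = ⅑ + 45*7 = ⅑ + 315 = 2836/9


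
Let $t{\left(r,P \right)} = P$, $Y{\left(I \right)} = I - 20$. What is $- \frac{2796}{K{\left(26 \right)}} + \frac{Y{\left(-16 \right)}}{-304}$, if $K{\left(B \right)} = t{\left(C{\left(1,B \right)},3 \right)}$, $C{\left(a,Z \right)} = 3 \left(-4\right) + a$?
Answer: $- \frac{70823}{76} \approx -931.88$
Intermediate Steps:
$Y{\left(I \right)} = -20 + I$ ($Y{\left(I \right)} = I - 20 = -20 + I$)
$C{\left(a,Z \right)} = -12 + a$
$K{\left(B \right)} = 3$
$- \frac{2796}{K{\left(26 \right)}} + \frac{Y{\left(-16 \right)}}{-304} = - \frac{2796}{3} + \frac{-20 - 16}{-304} = \left(-2796\right) \frac{1}{3} - - \frac{9}{76} = -932 + \frac{9}{76} = - \frac{70823}{76}$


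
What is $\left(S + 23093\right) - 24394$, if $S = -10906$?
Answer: $-12207$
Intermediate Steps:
$\left(S + 23093\right) - 24394 = \left(-10906 + 23093\right) - 24394 = 12187 - 24394 = -12207$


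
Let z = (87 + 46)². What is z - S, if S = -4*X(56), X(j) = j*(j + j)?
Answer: 42777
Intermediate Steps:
X(j) = 2*j² (X(j) = j*(2*j) = 2*j²)
S = -25088 (S = -8*56² = -8*3136 = -4*6272 = -25088)
z = 17689 (z = 133² = 17689)
z - S = 17689 - 1*(-25088) = 17689 + 25088 = 42777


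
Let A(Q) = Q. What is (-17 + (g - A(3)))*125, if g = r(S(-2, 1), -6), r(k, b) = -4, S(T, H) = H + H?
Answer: -3000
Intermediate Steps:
S(T, H) = 2*H
g = -4
(-17 + (g - A(3)))*125 = (-17 + (-4 - 1*3))*125 = (-17 + (-4 - 3))*125 = (-17 - 7)*125 = -24*125 = -3000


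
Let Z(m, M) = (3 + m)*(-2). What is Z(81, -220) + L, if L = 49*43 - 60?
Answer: 1879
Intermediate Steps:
Z(m, M) = -6 - 2*m
L = 2047 (L = 2107 - 60 = 2047)
Z(81, -220) + L = (-6 - 2*81) + 2047 = (-6 - 162) + 2047 = -168 + 2047 = 1879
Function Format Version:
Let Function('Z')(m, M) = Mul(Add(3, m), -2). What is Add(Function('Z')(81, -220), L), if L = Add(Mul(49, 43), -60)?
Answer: 1879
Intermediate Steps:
Function('Z')(m, M) = Add(-6, Mul(-2, m))
L = 2047 (L = Add(2107, -60) = 2047)
Add(Function('Z')(81, -220), L) = Add(Add(-6, Mul(-2, 81)), 2047) = Add(Add(-6, -162), 2047) = Add(-168, 2047) = 1879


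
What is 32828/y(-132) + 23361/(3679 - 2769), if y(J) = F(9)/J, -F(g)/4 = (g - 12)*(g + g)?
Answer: -12622607/630 ≈ -20036.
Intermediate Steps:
F(g) = -8*g*(-12 + g) (F(g) = -4*(g - 12)*(g + g) = -4*(-12 + g)*2*g = -8*g*(-12 + g))
y(J) = 216/J (y(J) = (8*9*(12 - 1*9))/J = (8*9*(12 - 9))/J = (8*9*3)/J = 216/J)
32828/y(-132) + 23361/(3679 - 2769) = 32828/((216/(-132))) + 23361/(3679 - 2769) = 32828/((216*(-1/132))) + 23361/910 = 32828/(-18/11) + 23361*(1/910) = 32828*(-11/18) + 1797/70 = -180554/9 + 1797/70 = -12622607/630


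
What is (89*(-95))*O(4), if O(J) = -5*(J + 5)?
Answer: 380475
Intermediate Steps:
O(J) = -25 - 5*J (O(J) = -5*(5 + J) = -25 - 5*J)
(89*(-95))*O(4) = (89*(-95))*(-25 - 5*4) = -8455*(-25 - 20) = -8455*(-45) = 380475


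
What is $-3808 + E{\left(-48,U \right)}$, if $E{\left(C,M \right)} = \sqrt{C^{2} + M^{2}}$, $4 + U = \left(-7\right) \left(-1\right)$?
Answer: $-3808 + 3 \sqrt{257} \approx -3759.9$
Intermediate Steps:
$U = 3$ ($U = -4 - -7 = -4 + 7 = 3$)
$-3808 + E{\left(-48,U \right)} = -3808 + \sqrt{\left(-48\right)^{2} + 3^{2}} = -3808 + \sqrt{2304 + 9} = -3808 + \sqrt{2313} = -3808 + 3 \sqrt{257}$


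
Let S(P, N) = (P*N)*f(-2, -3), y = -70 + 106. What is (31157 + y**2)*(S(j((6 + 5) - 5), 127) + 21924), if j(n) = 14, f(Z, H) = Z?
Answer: 596096704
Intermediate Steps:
y = 36
S(P, N) = -2*N*P (S(P, N) = (P*N)*(-2) = (N*P)*(-2) = -2*N*P)
(31157 + y**2)*(S(j((6 + 5) - 5), 127) + 21924) = (31157 + 36**2)*(-2*127*14 + 21924) = (31157 + 1296)*(-3556 + 21924) = 32453*18368 = 596096704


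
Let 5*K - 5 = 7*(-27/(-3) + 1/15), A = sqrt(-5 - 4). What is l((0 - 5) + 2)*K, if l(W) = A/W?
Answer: -1027*I/75 ≈ -13.693*I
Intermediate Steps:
A = 3*I (A = sqrt(-9) = 3*I ≈ 3.0*I)
l(W) = 3*I/W (l(W) = (3*I)/W = 3*I/W)
K = 1027/75 (K = 1 + (7*(-27/(-3) + 1/15))/5 = 1 + (7*(-27*(-1/3) + 1*(1/15)))/5 = 1 + (7*(9 + 1/15))/5 = 1 + (7*(136/15))/5 = 1 + (1/5)*(952/15) = 1 + 952/75 = 1027/75 ≈ 13.693)
l((0 - 5) + 2)*K = (3*I/((0 - 5) + 2))*(1027/75) = (3*I/(-5 + 2))*(1027/75) = (3*I/(-3))*(1027/75) = (3*I*(-1/3))*(1027/75) = -I*(1027/75) = -1027*I/75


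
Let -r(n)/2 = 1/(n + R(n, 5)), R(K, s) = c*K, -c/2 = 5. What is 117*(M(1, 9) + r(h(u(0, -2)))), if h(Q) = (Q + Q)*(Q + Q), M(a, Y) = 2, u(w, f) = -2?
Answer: 1885/8 ≈ 235.63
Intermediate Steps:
c = -10 (c = -2*5 = -10)
R(K, s) = -10*K
h(Q) = 4*Q² (h(Q) = (2*Q)*(2*Q) = 4*Q²)
r(n) = 2/(9*n) (r(n) = -2/(n - 10*n) = -2*(-1/(9*n)) = -(-2)/(9*n) = 2/(9*n))
117*(M(1, 9) + r(h(u(0, -2)))) = 117*(2 + 2/(9*((4*(-2)²)))) = 117*(2 + 2/(9*((4*4)))) = 117*(2 + (2/9)/16) = 117*(2 + (2/9)*(1/16)) = 117*(2 + 1/72) = 117*(145/72) = 1885/8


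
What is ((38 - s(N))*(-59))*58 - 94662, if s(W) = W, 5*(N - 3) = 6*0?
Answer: -214432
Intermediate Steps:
N = 3 (N = 3 + (6*0)/5 = 3 + (⅕)*0 = 3 + 0 = 3)
((38 - s(N))*(-59))*58 - 94662 = ((38 - 1*3)*(-59))*58 - 94662 = ((38 - 3)*(-59))*58 - 94662 = (35*(-59))*58 - 94662 = -2065*58 - 94662 = -119770 - 94662 = -214432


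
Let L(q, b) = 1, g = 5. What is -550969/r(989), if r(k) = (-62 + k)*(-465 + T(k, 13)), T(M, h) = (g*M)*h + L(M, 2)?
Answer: -550969/59162067 ≈ -0.0093129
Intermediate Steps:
T(M, h) = 1 + 5*M*h (T(M, h) = (5*M)*h + 1 = 5*M*h + 1 = 1 + 5*M*h)
r(k) = (-464 + 65*k)*(-62 + k) (r(k) = (-62 + k)*(-465 + (1 + 5*k*13)) = (-62 + k)*(-465 + (1 + 65*k)) = (-62 + k)*(-464 + 65*k) = (-464 + 65*k)*(-62 + k))
-550969/r(989) = -550969/(28768 - 4494*989 + 65*989²) = -550969/(28768 - 4444566 + 65*978121) = -550969/(28768 - 4444566 + 63577865) = -550969/59162067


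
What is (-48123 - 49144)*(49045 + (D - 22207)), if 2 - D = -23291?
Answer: -4876091977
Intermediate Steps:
D = 23293 (D = 2 - 1*(-23291) = 2 + 23291 = 23293)
(-48123 - 49144)*(49045 + (D - 22207)) = (-48123 - 49144)*(49045 + (23293 - 22207)) = -97267*(49045 + 1086) = -97267*50131 = -4876091977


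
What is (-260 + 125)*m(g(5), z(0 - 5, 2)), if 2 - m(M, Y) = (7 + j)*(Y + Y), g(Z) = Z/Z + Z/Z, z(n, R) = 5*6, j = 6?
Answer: 105030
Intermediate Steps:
z(n, R) = 30
g(Z) = 2 (g(Z) = 1 + 1 = 2)
m(M, Y) = 2 - 26*Y (m(M, Y) = 2 - (7 + 6)*(Y + Y) = 2 - 13*2*Y = 2 - 26*Y)
(-260 + 125)*m(g(5), z(0 - 5, 2)) = (-260 + 125)*(2 - 26*30) = -135*(2 - 780) = -135*(-778) = 105030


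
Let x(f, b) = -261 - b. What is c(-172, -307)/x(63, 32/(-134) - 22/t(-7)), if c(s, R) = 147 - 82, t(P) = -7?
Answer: -30485/123771 ≈ -0.24630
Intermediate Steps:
c(s, R) = 65
c(-172, -307)/x(63, 32/(-134) - 22/t(-7)) = 65/(-261 - (32/(-134) - 22/(-7))) = 65/(-261 - (32*(-1/134) - 22*(-⅐))) = 65/(-261 - (-16/67 + 22/7)) = 65/(-261 - 1*1362/469) = 65/(-261 - 1362/469) = 65/(-123771/469) = 65*(-469/123771) = -30485/123771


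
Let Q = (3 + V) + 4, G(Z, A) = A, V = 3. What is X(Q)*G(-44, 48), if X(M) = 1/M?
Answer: 24/5 ≈ 4.8000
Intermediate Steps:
Q = 10 (Q = (3 + 3) + 4 = 6 + 4 = 10)
X(M) = 1/M
X(Q)*G(-44, 48) = 48/10 = (⅒)*48 = 24/5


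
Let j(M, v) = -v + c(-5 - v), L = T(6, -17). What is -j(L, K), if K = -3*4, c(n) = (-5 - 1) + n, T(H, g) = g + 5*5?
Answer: -13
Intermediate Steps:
T(H, g) = 25 + g (T(H, g) = g + 25 = 25 + g)
L = 8 (L = 25 - 17 = 8)
c(n) = -6 + n
K = -12
j(M, v) = -11 - 2*v (j(M, v) = -v + (-6 + (-5 - v)) = -v + (-11 - v) = -11 - 2*v)
-j(L, K) = -(-11 - 2*(-12)) = -(-11 + 24) = -1*13 = -13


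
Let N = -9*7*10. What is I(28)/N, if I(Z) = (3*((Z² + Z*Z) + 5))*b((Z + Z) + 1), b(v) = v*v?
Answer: -1703559/70 ≈ -24337.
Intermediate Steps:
N = -630 (N = -63*10 = -630)
b(v) = v²
I(Z) = (1 + 2*Z)²*(15 + 6*Z²) (I(Z) = (3*((Z² + Z*Z) + 5))*((Z + Z) + 1)² = (3*((Z² + Z²) + 5))*(2*Z + 1)² = (3*(2*Z² + 5))*(1 + 2*Z)² = (3*(5 + 2*Z²))*(1 + 2*Z)² = (15 + 6*Z²)*(1 + 2*Z)² = (1 + 2*Z)²*(15 + 6*Z²))
I(28)/N = ((1 + 2*28)²*(15 + 6*28²))/(-630) = ((1 + 56)²*(15 + 6*784))*(-1/630) = (57²*(15 + 4704))*(-1/630) = (3249*4719)*(-1/630) = 15332031*(-1/630) = -1703559/70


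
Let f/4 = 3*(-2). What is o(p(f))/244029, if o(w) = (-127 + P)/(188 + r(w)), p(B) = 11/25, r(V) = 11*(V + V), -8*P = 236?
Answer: -7825/2411982636 ≈ -3.2442e-6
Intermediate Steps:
P = -59/2 (P = -1/8*236 = -59/2 ≈ -29.500)
r(V) = 22*V (r(V) = 11*(2*V) = 22*V)
f = -24 (f = 4*(3*(-2)) = 4*(-6) = -24)
p(B) = 11/25 (p(B) = 11*(1/25) = 11/25)
o(w) = -313/(2*(188 + 22*w)) (o(w) = (-127 - 59/2)/(188 + 22*w) = -313/(2*(188 + 22*w)))
o(p(f))/244029 = -313/(376 + 44*(11/25))/244029 = -313/(376 + 484/25)*(1/244029) = -313/9884/25*(1/244029) = -313*25/9884*(1/244029) = -7825/9884*1/244029 = -7825/2411982636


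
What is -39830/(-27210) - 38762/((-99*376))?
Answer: 42289099/16881084 ≈ 2.5051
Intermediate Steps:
-39830/(-27210) - 38762/((-99*376)) = -39830*(-1/27210) - 38762/(-37224) = 3983/2721 - 38762*(-1/37224) = 3983/2721 + 19381/18612 = 42289099/16881084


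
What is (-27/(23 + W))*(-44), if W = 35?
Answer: 594/29 ≈ 20.483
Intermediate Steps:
(-27/(23 + W))*(-44) = (-27/(23 + 35))*(-44) = (-27/58)*(-44) = ((1/58)*(-27))*(-44) = -27/58*(-44) = 594/29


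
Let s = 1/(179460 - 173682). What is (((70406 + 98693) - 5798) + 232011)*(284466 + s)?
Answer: 324876206977144/2889 ≈ 1.1245e+11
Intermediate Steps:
s = 1/5778 ≈ 0.00017307
(((70406 + 98693) - 5798) + 232011)*(284466 + s) = (((70406 + 98693) - 5798) + 232011)*(284466 + 1/5778) = ((169099 - 5798) + 232011)*(1643644549/5778) = (163301 + 232011)*(1643644549/5778) = 395312*(1643644549/5778) = 324876206977144/2889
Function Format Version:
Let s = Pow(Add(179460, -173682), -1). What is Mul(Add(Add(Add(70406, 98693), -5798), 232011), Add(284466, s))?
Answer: Rational(324876206977144, 2889) ≈ 1.1245e+11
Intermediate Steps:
s = Rational(1, 5778) (s = Pow(5778, -1) = Rational(1, 5778) ≈ 0.00017307)
Mul(Add(Add(Add(70406, 98693), -5798), 232011), Add(284466, s)) = Mul(Add(Add(Add(70406, 98693), -5798), 232011), Add(284466, Rational(1, 5778))) = Mul(Add(Add(169099, -5798), 232011), Rational(1643644549, 5778)) = Mul(Add(163301, 232011), Rational(1643644549, 5778)) = Mul(395312, Rational(1643644549, 5778)) = Rational(324876206977144, 2889)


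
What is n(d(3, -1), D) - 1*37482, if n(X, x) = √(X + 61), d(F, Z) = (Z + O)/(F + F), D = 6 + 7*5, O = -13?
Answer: -37482 + 4*√33/3 ≈ -37474.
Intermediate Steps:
D = 41 (D = 6 + 35 = 41)
d(F, Z) = (-13 + Z)/(2*F) (d(F, Z) = (Z - 13)/(F + F) = (-13 + Z)/((2*F)) = (-13 + Z)*(1/(2*F)) = (-13 + Z)/(2*F))
n(X, x) = √(61 + X)
n(d(3, -1), D) - 1*37482 = √(61 + (½)*(-13 - 1)/3) - 1*37482 = √(61 + (½)*(⅓)*(-14)) - 37482 = √(61 - 7/3) - 37482 = √(176/3) - 37482 = 4*√33/3 - 37482 = -37482 + 4*√33/3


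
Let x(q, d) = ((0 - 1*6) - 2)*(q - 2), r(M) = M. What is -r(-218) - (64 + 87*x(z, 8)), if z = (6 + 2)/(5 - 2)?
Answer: 618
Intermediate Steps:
z = 8/3 ≈ 2.6667
x(q, d) = 16 - 8*q (x(q, d) = ((0 - 6) - 2)*(-2 + q) = (-6 - 2)*(-2 + q) = -8*(-2 + q) = 16 - 8*q)
-r(-218) - (64 + 87*x(z, 8)) = -1*(-218) - (64 + 87*(16 - 8*8/3)) = 218 - (64 + 87*(16 - 64/3)) = 218 - (64 + 87*(-16/3)) = 218 - (64 - 464) = 218 - 1*(-400) = 218 + 400 = 618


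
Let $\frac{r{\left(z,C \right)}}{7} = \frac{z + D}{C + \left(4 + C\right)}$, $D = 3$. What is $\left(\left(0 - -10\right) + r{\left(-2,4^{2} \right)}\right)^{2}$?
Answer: $\frac{134689}{1296} \approx 103.93$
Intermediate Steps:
$r{\left(z,C \right)} = \frac{7 \left(3 + z\right)}{4 + 2 C}$ ($r{\left(z,C \right)} = 7 \frac{z + 3}{C + \left(4 + C\right)} = 7 \frac{3 + z}{4 + 2 C} = \frac{7 \left(3 + z\right)}{4 + 2 C}$)
$\left(\left(0 - -10\right) + r{\left(-2,4^{2} \right)}\right)^{2} = \left(\left(0 - -10\right) + \frac{7 \left(3 - 2\right)}{2 \left(2 + 4^{2}\right)}\right)^{2} = \left(\left(0 + 10\right) + \frac{7}{2} \frac{1}{2 + 16} \cdot 1\right)^{2} = \left(10 + \frac{7}{2} \cdot \frac{1}{18} \cdot 1\right)^{2} = \left(10 + \frac{7}{36}\right)^{2} = \left(\frac{367}{36}\right)^{2} = \frac{134689}{1296}$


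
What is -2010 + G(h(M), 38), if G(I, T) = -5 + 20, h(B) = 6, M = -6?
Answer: -1995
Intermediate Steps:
G(I, T) = 15
-2010 + G(h(M), 38) = -2010 + 15 = -1995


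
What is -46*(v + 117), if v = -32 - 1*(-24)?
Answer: -5014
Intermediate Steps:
v = -8 (v = -32 + 24 = -8)
-46*(v + 117) = -46*(-8 + 117) = -46*109 = -5014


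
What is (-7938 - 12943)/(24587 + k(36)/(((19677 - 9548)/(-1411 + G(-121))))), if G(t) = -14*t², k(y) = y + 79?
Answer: -211503649/225307448 ≈ -0.93873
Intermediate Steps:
k(y) = 79 + y
(-7938 - 12943)/(24587 + k(36)/(((19677 - 9548)/(-1411 + G(-121))))) = (-7938 - 12943)/(24587 + (79 + 36)/(((19677 - 9548)/(-1411 - 14*(-121)²)))) = -20881/(24587 + 115/((10129/(-1411 - 14*14641)))) = -20881/(24587 + 115/((10129/(-1411 - 204974)))) = -20881/(24587 + 115/((10129/(-206385)))) = -20881/(24587 + 115/((10129*(-1/206385)))) = -20881/(24587 + 115/(-10129/206385)) = -20881/(24587 + 115*(-206385/10129)) = -20881/(24587 - 23734275/10129) = -20881/225307448/10129 = -20881*10129/225307448 = -211503649/225307448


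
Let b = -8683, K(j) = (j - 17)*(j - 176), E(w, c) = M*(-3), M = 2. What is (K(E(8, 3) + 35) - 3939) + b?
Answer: -14386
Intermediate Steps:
E(w, c) = -6 (E(w, c) = 2*(-3) = -6)
K(j) = (-176 + j)*(-17 + j) (K(j) = (-17 + j)*(-176 + j) = (-176 + j)*(-17 + j))
(K(E(8, 3) + 35) - 3939) + b = ((2992 + (-6 + 35)² - 193*(-6 + 35)) - 3939) - 8683 = ((2992 + 29² - 193*29) - 3939) - 8683 = ((2992 + 841 - 5597) - 3939) - 8683 = (-1764 - 3939) - 8683 = -5703 - 8683 = -14386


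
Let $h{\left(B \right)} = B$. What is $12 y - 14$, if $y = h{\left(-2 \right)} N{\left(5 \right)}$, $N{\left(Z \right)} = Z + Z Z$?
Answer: $-734$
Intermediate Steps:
$N{\left(Z \right)} = Z + Z^{2}$
$y = -60$ ($y = - 2 \cdot 5 \left(1 + 5\right) = - 2 \cdot 5 \cdot 6 = \left(-2\right) 30 = -60$)
$12 y - 14 = 12 \left(-60\right) - 14 = -720 - 14 = -734$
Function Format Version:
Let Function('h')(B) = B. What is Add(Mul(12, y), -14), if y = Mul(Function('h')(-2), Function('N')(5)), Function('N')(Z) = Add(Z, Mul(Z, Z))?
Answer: -734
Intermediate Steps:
Function('N')(Z) = Add(Z, Pow(Z, 2))
y = -60 (y = Mul(-2, Mul(5, Add(1, 5))) = Mul(-2, Mul(5, 6)) = Mul(-2, 30) = -60)
Add(Mul(12, y), -14) = Add(Mul(12, -60), -14) = Add(-720, -14) = -734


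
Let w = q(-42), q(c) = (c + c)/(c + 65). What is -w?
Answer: 84/23 ≈ 3.6522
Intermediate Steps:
q(c) = 2*c/(65 + c) (q(c) = (2*c)/(65 + c) = 2*c/(65 + c))
w = -84/23 (w = 2*(-42)/(65 - 42) = 2*(-42)/23 = 2*(-42)*(1/23) = -84/23 ≈ -3.6522)
-w = -1*(-84/23) = 84/23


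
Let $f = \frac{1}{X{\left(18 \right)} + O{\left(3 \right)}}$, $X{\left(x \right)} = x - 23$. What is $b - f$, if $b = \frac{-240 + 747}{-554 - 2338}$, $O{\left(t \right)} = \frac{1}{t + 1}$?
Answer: $\frac{645}{18316} \approx 0.035215$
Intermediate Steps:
$X{\left(x \right)} = -23 + x$ ($X{\left(x \right)} = x - 23 = -23 + x$)
$O{\left(t \right)} = \frac{1}{1 + t}$
$b = - \frac{169}{964}$ ($b = \frac{507}{-2892} = 507 \left(- \frac{1}{2892}\right) = - \frac{169}{964} \approx -0.17531$)
$f = - \frac{4}{19}$ ($f = \frac{1}{\left(-23 + 18\right) + \frac{1}{1 + 3}} = \frac{1}{-5 + \frac{1}{4}} = \frac{1}{- \frac{19}{4}} = - \frac{4}{19} \approx -0.21053$)
$b - f = - \frac{169}{964} - - \frac{4}{19} = - \frac{169}{964} + \frac{4}{19} = \frac{645}{18316}$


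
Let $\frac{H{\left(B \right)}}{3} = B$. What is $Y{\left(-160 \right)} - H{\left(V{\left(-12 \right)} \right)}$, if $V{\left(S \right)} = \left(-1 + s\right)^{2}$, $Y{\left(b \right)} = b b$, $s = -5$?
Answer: $25492$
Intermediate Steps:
$Y{\left(b \right)} = b^{2}$
$V{\left(S \right)} = 36$ ($V{\left(S \right)} = \left(-1 - 5\right)^{2} = \left(-6\right)^{2} = 36$)
$H{\left(B \right)} = 3 B$
$Y{\left(-160 \right)} - H{\left(V{\left(-12 \right)} \right)} = \left(-160\right)^{2} - 3 \cdot 36 = 25600 - 108 = 25492$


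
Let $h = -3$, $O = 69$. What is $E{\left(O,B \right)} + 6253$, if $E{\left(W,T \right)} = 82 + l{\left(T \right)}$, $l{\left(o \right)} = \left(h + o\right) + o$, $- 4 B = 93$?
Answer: $\frac{12571}{2} \approx 6285.5$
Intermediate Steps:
$B = - \frac{93}{4}$ ($B = \left(- \frac{1}{4}\right) 93 = - \frac{93}{4} \approx -23.25$)
$l{\left(o \right)} = -3 + 2 o$ ($l{\left(o \right)} = \left(-3 + o\right) + o = -3 + 2 o$)
$E{\left(W,T \right)} = 79 + 2 T$ ($E{\left(W,T \right)} = 82 + \left(-3 + 2 T\right) = 79 + 2 T$)
$E{\left(O,B \right)} + 6253 = \left(79 + 2 \left(- \frac{93}{4}\right)\right) + 6253 = \left(79 - \frac{93}{2}\right) + 6253 = \frac{65}{2} + 6253 = \frac{12571}{2}$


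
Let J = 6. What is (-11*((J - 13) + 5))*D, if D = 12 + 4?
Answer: 352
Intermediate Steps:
D = 16
(-11*((J - 13) + 5))*D = -11*((6 - 13) + 5)*16 = -11*(-7 + 5)*16 = -11*(-2)*16 = 22*16 = 352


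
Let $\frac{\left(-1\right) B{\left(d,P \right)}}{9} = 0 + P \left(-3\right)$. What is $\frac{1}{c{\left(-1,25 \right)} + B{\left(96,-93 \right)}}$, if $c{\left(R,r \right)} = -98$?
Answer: $- \frac{1}{2609} \approx -0.00038329$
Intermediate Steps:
$B{\left(d,P \right)} = 27 P$ ($B{\left(d,P \right)} = - 9 \left(0 + P \left(-3\right)\right) = - 9 \left(0 - 3 P\right) = - 9 \left(- 3 P\right) = 27 P$)
$\frac{1}{c{\left(-1,25 \right)} + B{\left(96,-93 \right)}} = \frac{1}{-98 + 27 \left(-93\right)} = \frac{1}{-98 - 2511} = \frac{1}{-2609} = - \frac{1}{2609}$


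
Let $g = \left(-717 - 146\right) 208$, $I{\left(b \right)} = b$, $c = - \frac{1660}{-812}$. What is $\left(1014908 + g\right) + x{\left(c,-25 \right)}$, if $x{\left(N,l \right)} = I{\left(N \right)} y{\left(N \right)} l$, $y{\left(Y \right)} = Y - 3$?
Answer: $\frac{34428176186}{41209} \approx 8.3545 \cdot 10^{5}$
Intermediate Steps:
$c = \frac{415}{203}$ ($c = \left(-1660\right) \left(- \frac{1}{812}\right) = \frac{415}{203} \approx 2.0443$)
$y{\left(Y \right)} = -3 + Y$
$g = -179504$ ($g = \left(-863\right) 208 = -179504$)
$x{\left(N,l \right)} = N l \left(-3 + N\right)$ ($x{\left(N,l \right)} = N \left(-3 + N\right) l = N l \left(-3 + N\right)$)
$\left(1014908 + g\right) + x{\left(c,-25 \right)} = \left(1014908 - 179504\right) + \frac{415}{203} \left(-25\right) \left(-3 + \frac{415}{203}\right) = 835404 + \frac{415}{203} \left(-25\right) \left(- \frac{194}{203}\right) = 835404 + \frac{2012750}{41209} = \frac{34428176186}{41209}$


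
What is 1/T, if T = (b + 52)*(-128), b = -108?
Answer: 1/7168 ≈ 0.00013951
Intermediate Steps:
T = 7168 (T = (-108 + 52)*(-128) = -56*(-128) = 7168)
1/T = 1/7168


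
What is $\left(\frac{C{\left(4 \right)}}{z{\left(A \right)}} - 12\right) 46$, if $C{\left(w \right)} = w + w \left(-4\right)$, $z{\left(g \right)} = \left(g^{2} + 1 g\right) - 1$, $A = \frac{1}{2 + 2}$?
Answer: $\frac{2760}{11} \approx 250.91$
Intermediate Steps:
$A = \frac{1}{4} \approx 0.25$
$z{\left(g \right)} = -1 + g + g^{2}$ ($z{\left(g \right)} = \left(g^{2} + g\right) - 1 = \left(g + g^{2}\right) - 1 = -1 + g + g^{2}$)
$C{\left(w \right)} = - 3 w$ ($C{\left(w \right)} = w - 4 w = - 3 w$)
$\left(\frac{C{\left(4 \right)}}{z{\left(A \right)}} - 12\right) 46 = \left(\frac{\left(-3\right) 4}{-1 + \frac{1}{4} + \left(\frac{1}{4}\right)^{2}} - 12\right) 46 = \left(- \frac{12}{-1 + \frac{1}{4} + \frac{1}{16}} - 12\right) 46 = \left(- \frac{12}{- \frac{11}{16}} - 12\right) 46 = \left(\left(-12\right) \left(- \frac{16}{11}\right) - 12\right) 46 = \left(\frac{192}{11} - 12\right) 46 = \frac{60}{11} \cdot 46 = \frac{2760}{11}$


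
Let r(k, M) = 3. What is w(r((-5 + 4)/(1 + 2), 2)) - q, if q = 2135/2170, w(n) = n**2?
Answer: 497/62 ≈ 8.0161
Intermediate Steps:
q = 61/62 (q = 2135*(1/2170) = 61/62 ≈ 0.98387)
w(r((-5 + 4)/(1 + 2), 2)) - q = 3**2 - 1*61/62 = 9 - 61/62 = 497/62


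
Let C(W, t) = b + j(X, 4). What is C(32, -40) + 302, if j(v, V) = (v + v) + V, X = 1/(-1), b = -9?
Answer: 295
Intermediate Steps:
X = -1
j(v, V) = V + 2*v (j(v, V) = 2*v + V = V + 2*v)
C(W, t) = -7 (C(W, t) = -9 + (4 + 2*(-1)) = -9 + (4 - 2) = -9 + 2 = -7)
C(32, -40) + 302 = -7 + 302 = 295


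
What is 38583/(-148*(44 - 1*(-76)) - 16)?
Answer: -38583/17776 ≈ -2.1705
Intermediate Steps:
38583/(-148*(44 - 1*(-76)) - 16) = 38583/(-148*(44 + 76) - 16) = 38583/(-148*120 - 16) = 38583/(-17760 - 16) = 38583/(-17776) = 38583*(-1/17776) = -38583/17776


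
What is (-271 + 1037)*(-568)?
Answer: -435088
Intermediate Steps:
(-271 + 1037)*(-568) = 766*(-568) = -435088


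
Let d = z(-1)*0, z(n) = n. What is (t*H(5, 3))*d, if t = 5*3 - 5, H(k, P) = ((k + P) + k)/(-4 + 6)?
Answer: 0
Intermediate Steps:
H(k, P) = k + P/2 (H(k, P) = ((P + k) + k)/2 = (P + 2*k)*(1/2) = k + P/2)
t = 10 (t = 15 - 5 = 10)
d = 0 (d = -1*0 = 0)
(t*H(5, 3))*d = (10*(5 + (1/2)*3))*0 = (10*(5 + 3/2))*0 = (10*(13/2))*0 = 65*0 = 0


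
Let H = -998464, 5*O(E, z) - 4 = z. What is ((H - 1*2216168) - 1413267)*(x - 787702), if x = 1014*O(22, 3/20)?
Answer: 182075518287081/50 ≈ 3.6415e+12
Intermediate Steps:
O(E, z) = ⅘ + z/5
x = 42081/50 (x = 1014*(⅘ + (3/20)/5) = 1014*(⅘ + (3*(1/20))/5) = 1014*(⅘ + (⅕)*(3/20)) = 1014*(⅘ + 3/100) = 1014*(83/100) = 42081/50 ≈ 841.62)
((H - 1*2216168) - 1413267)*(x - 787702) = ((-998464 - 1*2216168) - 1413267)*(42081/50 - 787702) = ((-998464 - 2216168) - 1413267)*(-39343019/50) = (-3214632 - 1413267)*(-39343019/50) = -4627899*(-39343019/50) = 182075518287081/50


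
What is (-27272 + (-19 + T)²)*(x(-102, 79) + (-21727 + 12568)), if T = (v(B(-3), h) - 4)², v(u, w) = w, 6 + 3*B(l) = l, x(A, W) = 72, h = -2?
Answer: 245194521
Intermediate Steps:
B(l) = -2 + l/3
T = 36 (T = (-2 - 4)² = (-6)² = 36)
(-27272 + (-19 + T)²)*(x(-102, 79) + (-21727 + 12568)) = (-27272 + (-19 + 36)²)*(72 + (-21727 + 12568)) = (-27272 + 17²)*(72 - 9159) = (-27272 + 289)*(-9087) = -26983*(-9087) = 245194521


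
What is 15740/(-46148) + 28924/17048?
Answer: 66653077/49170694 ≈ 1.3555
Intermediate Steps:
15740/(-46148) + 28924/17048 = 15740*(-1/46148) + 28924*(1/17048) = -3935/11537 + 7231/4262 = 66653077/49170694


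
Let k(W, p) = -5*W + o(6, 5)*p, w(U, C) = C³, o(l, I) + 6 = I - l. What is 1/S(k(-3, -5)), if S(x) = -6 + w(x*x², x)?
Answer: 1/124994 ≈ 8.0004e-6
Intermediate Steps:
o(l, I) = -6 + I - l (o(l, I) = -6 + (I - l) = -6 + I - l)
k(W, p) = -7*p - 5*W (k(W, p) = -5*W + (-6 + 5 - 1*6)*p = -5*W + (-6 + 5 - 6)*p = -5*W - 7*p = -7*p - 5*W)
S(x) = -6 + x³
1/S(k(-3, -5)) = 1/(-6 + (-7*(-5) - 5*(-3))³) = 1/(-6 + (35 + 15)³) = 1/(-6 + 50³) = 1/(-6 + 125000) = 1/124994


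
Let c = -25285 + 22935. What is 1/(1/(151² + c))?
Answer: 20451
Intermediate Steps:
c = -2350
1/(1/(151² + c)) = 1/(1/(151² - 2350)) = 1/(1/(22801 - 2350)) = 1/(1/20451) = 20451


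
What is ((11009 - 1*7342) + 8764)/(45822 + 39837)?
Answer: 12431/85659 ≈ 0.14512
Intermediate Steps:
((11009 - 1*7342) + 8764)/(45822 + 39837) = ((11009 - 7342) + 8764)/85659 = (3667 + 8764)*(1/85659) = 12431*(1/85659) = 12431/85659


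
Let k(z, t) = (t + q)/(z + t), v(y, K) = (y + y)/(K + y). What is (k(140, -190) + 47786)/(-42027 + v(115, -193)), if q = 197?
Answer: -93182427/81958400 ≈ -1.1369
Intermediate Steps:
v(y, K) = 2*y/(K + y) (v(y, K) = (2*y)/(K + y) = 2*y/(K + y))
k(z, t) = (197 + t)/(t + z) (k(z, t) = (t + 197)/(z + t) = (197 + t)/(t + z))
(k(140, -190) + 47786)/(-42027 + v(115, -193)) = ((197 - 190)/(-190 + 140) + 47786)/(-42027 + 2*115/(-193 + 115)) = (7/(-50) + 47786)/(-42027 + 2*115/(-78)) = (-1/50*7 + 47786)/(-42027 + 2*115*(-1/78)) = (-7/50 + 47786)/(-42027 - 115/39) = 2389293/(50*(-1639168/39)) = (2389293/50)*(-39/1639168) = -93182427/81958400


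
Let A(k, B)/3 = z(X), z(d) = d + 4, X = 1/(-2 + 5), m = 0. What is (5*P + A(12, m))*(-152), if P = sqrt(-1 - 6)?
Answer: -1976 - 760*I*sqrt(7) ≈ -1976.0 - 2010.8*I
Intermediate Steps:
X = 1/3 ≈ 0.33333
P = I*sqrt(7) (P = sqrt(-7) = I*sqrt(7) ≈ 2.6458*I)
z(d) = 4 + d
A(k, B) = 13 (A(k, B) = 3*(4 + 1/3) = 3*(13/3) = 13)
(5*P + A(12, m))*(-152) = (5*(I*sqrt(7)) + 13)*(-152) = (5*I*sqrt(7) + 13)*(-152) = (13 + 5*I*sqrt(7))*(-152) = -1976 - 760*I*sqrt(7)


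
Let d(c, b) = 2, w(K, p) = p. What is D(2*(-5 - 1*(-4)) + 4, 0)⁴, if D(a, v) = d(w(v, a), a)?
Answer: 16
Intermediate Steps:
D(a, v) = 2
D(2*(-5 - 1*(-4)) + 4, 0)⁴ = 2⁴ = 16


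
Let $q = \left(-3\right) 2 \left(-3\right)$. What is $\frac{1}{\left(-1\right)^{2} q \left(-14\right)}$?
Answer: $- \frac{1}{252} \approx -0.0039683$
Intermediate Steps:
$q = 18$ ($q = \left(-6\right) \left(-3\right) = 18$)
$\frac{1}{\left(-1\right)^{2} q \left(-14\right)} = \frac{1}{\left(-1\right)^{2} \cdot 18 \left(-14\right)} = \frac{1}{1 \cdot 18 \left(-14\right)} = \frac{1}{18 \left(-14\right)} = \frac{1}{-252} = - \frac{1}{252}$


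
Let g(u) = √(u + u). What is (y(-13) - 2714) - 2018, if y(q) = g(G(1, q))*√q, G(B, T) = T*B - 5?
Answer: -4732 - 6*√13 ≈ -4753.6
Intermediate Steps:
G(B, T) = -5 + B*T (G(B, T) = B*T - 5 = -5 + B*T)
g(u) = √2*√u (g(u) = √(2*u) = √2*√u)
y(q) = √2*√q*√(-5 + q) (y(q) = (√2*√(-5 + 1*q))*√q = (√2*√(-5 + q))*√q = √2*√q*√(-5 + q))
(y(-13) - 2714) - 2018 = (√2*√(-13)*√(-5 - 13) - 2714) - 2018 = (√2*(I*√13)*√(-18) - 2714) - 2018 = (√2*(I*√13)*(3*I*√2) - 2714) - 2018 = (-6*√13 - 2714) - 2018 = (-2714 - 6*√13) - 2018 = -4732 - 6*√13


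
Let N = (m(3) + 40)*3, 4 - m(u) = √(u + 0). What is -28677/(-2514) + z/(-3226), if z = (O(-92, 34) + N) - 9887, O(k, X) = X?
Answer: 9745883/675847 + 3*√3/3226 ≈ 14.422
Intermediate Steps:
m(u) = 4 - √u (m(u) = 4 - √(u + 0) = 4 - √u)
N = 132 - 3*√3 (N = ((4 - √3) + 40)*3 = (44 - √3)*3 = 132 - 3*√3 ≈ 126.80)
z = -9721 - 3*√3 (z = (34 + (132 - 3*√3)) - 9887 = (166 - 3*√3) - 9887 = -9721 - 3*√3 ≈ -9726.2)
-28677/(-2514) + z/(-3226) = -28677/(-2514) + (-9721 - 3*√3)/(-3226) = -28677*(-1/2514) + (-9721 - 3*√3)*(-1/3226) = 9559/838 + (9721/3226 + 3*√3/3226) = 9745883/675847 + 3*√3/3226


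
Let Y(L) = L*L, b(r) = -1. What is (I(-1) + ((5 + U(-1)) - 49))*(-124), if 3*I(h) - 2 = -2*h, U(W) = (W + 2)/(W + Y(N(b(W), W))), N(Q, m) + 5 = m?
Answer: 555148/105 ≈ 5287.1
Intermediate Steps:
N(Q, m) = -5 + m
Y(L) = L²
U(W) = (2 + W)/(W + (-5 + W)²) (U(W) = (W + 2)/(W + (-5 + W)²) = (2 + W)/(W + (-5 + W)²))
I(h) = ⅔ - 2*h/3 (I(h) = ⅔ + (-2*h)/3 = ⅔ - 2*h/3)
(I(-1) + ((5 + U(-1)) - 49))*(-124) = ((⅔ - ⅔*(-1)) + ((5 + (2 - 1)/(-1 + (-5 - 1)²)) - 49))*(-124) = ((⅔ + ⅔) + ((5 + 1/(-1 + (-6)²)) - 49))*(-124) = (4/3 + ((5 + 1/(-1 + 36)) - 49))*(-124) = (4/3 + ((5 + 1/35) - 49))*(-124) = (4/3 + (176/35 - 49))*(-124) = (4/3 - 1539/35)*(-124) = -4477/105*(-124) = 555148/105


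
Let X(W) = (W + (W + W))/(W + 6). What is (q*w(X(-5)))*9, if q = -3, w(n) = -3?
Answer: 81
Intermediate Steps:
X(W) = 3*W/(6 + W) (X(W) = (W + 2*W)/(6 + W) = (3*W)/(6 + W) = 3*W/(6 + W))
(q*w(X(-5)))*9 = -3*(-3)*9 = 9*9 = 81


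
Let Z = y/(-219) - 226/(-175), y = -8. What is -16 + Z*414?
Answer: 6818972/12775 ≈ 533.77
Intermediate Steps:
Z = 50894/38325 (Z = -8/(-219) - 226/(-175) = -8*(-1/219) - 226*(-1/175) = 8/219 + 226/175 = 50894/38325 ≈ 1.3280)
-16 + Z*414 = -16 + (50894/38325)*414 = -16 + 7023372/12775 = 6818972/12775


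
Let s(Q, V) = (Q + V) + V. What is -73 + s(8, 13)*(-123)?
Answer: -4255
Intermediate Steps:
s(Q, V) = Q + 2*V
-73 + s(8, 13)*(-123) = -73 + (8 + 2*13)*(-123) = -73 + (8 + 26)*(-123) = -73 + 34*(-123) = -73 - 4182 = -4255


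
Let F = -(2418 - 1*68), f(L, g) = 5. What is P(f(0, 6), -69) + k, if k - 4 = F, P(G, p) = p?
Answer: -2415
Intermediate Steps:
F = -2350 (F = -(2418 - 68) = -1*2350 = -2350)
k = -2346 (k = 4 - 2350 = -2346)
P(f(0, 6), -69) + k = -69 - 2346 = -2415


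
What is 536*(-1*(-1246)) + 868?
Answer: 668724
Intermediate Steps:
536*(-1*(-1246)) + 868 = 536*1246 + 868 = 667856 + 868 = 668724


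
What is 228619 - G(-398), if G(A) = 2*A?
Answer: 229415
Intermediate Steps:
228619 - G(-398) = 228619 - 2*(-398) = 228619 - 1*(-796) = 228619 + 796 = 229415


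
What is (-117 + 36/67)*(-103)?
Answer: 803709/67 ≈ 11996.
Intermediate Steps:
(-117 + 36/67)*(-103) = -7803/67*(-103) = 803709/67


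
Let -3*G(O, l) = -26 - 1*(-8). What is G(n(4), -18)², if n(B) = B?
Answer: 36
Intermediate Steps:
G(O, l) = 6 (G(O, l) = -(-26 - 1*(-8))/3 = -(-26 + 8)/3 = -⅓*(-18) = 6)
G(n(4), -18)² = 6² = 36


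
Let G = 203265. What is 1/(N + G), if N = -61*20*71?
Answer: 1/116645 ≈ 8.5730e-6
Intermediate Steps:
N = -86620 (N = -1220*71 = -86620)
1/(N + G) = 1/(-86620 + 203265) = 1/116645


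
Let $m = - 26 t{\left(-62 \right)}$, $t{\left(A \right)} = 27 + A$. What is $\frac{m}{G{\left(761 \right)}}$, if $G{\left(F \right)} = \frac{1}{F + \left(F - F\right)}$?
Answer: $692510$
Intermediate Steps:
$m = 910$ ($m = - 26 \left(27 - 62\right) = \left(-26\right) \left(-35\right) = 910$)
$G{\left(F \right)} = \frac{1}{F}$ ($G{\left(F \right)} = \frac{1}{F + 0} = \frac{1}{F}$)
$\frac{m}{G{\left(761 \right)}} = \frac{910}{\frac{1}{761}} = 910 \frac{1}{\frac{1}{761}} = 910 \cdot 761 = 692510$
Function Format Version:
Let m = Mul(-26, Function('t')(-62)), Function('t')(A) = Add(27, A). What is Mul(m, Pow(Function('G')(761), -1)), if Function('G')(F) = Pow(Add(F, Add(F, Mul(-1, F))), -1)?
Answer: 692510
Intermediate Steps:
m = 910 (m = Mul(-26, Add(27, -62)) = Mul(-26, -35) = 910)
Function('G')(F) = Pow(F, -1) (Function('G')(F) = Pow(Add(F, 0), -1) = Pow(F, -1))
Mul(m, Pow(Function('G')(761), -1)) = Mul(910, Pow(Pow(761, -1), -1)) = Mul(910, Pow(Rational(1, 761), -1)) = Mul(910, 761) = 692510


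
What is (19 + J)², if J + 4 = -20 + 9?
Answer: 16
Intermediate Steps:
J = -15 (J = -4 + (-20 + 9) = -4 - 11 = -15)
(19 + J)² = (19 - 15)² = 4² = 16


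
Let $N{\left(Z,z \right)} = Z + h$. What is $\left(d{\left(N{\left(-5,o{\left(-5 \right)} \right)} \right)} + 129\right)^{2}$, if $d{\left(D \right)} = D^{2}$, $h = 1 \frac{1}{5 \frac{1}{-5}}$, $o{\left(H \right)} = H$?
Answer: $27225$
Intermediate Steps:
$h = -1$ ($h = 1 \frac{1}{5 \left(- \frac{1}{5}\right)} = 1 \frac{1}{-1} = 1 \left(-1\right) = -1$)
$N{\left(Z,z \right)} = -1 + Z$ ($N{\left(Z,z \right)} = Z - 1 = -1 + Z$)
$\left(d{\left(N{\left(-5,o{\left(-5 \right)} \right)} \right)} + 129\right)^{2} = \left(\left(-1 - 5\right)^{2} + 129\right)^{2} = \left(\left(-6\right)^{2} + 129\right)^{2} = \left(36 + 129\right)^{2} = 165^{2} = 27225$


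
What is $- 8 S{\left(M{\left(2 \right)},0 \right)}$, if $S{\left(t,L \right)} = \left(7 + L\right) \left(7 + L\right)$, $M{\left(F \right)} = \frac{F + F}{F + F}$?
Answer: $-392$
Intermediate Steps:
$M{\left(F \right)} = 1$ ($M{\left(F \right)} = \frac{2 F}{2 F} = 2 F \frac{1}{2 F} = 1$)
$S{\left(t,L \right)} = \left(7 + L\right)^{2}$
$- 8 S{\left(M{\left(2 \right)},0 \right)} = - 8 \left(7 + 0\right)^{2} = - 8 \cdot 7^{2} = \left(-8\right) 49 = -392$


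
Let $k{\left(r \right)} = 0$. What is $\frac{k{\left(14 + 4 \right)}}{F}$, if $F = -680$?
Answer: $0$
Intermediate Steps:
$\frac{k{\left(14 + 4 \right)}}{F} = \frac{0}{-680} = 0 \left(- \frac{1}{680}\right) = 0$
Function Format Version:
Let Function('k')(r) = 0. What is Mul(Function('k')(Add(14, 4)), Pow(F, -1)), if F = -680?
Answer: 0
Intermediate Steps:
Mul(Function('k')(Add(14, 4)), Pow(F, -1)) = Mul(0, Pow(-680, -1)) = Mul(0, Rational(-1, 680)) = 0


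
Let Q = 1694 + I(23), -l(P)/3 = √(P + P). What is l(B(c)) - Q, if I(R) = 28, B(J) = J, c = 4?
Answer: -1722 - 6*√2 ≈ -1730.5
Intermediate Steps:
l(P) = -3*√2*√P (l(P) = -3*√(P + P) = -3*√2*√P)
Q = 1722 (Q = 1694 + 28 = 1722)
l(B(c)) - Q = -3*√2*√4 - 1*1722 = -3*√2*2 - 1722 = -6*√2 - 1722 = -1722 - 6*√2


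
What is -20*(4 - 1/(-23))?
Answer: -1860/23 ≈ -80.870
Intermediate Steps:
-20*(4 - 1/(-23)) = -20*(4 - 1*(-1/23)) = -20*(4 + 1/23) = -20*93/23 = -1860/23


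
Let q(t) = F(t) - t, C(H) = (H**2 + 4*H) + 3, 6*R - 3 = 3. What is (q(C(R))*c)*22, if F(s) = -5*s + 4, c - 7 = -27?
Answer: 19360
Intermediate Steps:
R = 1 (R = 1/2 + (1/6)*3 = 1/2 + 1/2 = 1)
c = -20 (c = 7 - 27 = -20)
F(s) = 4 - 5*s
C(H) = 3 + H**2 + 4*H
q(t) = 4 - 6*t (q(t) = (4 - 5*t) - t = 4 - 6*t)
(q(C(R))*c)*22 = ((4 - 6*(3 + 1**2 + 4*1))*(-20))*22 = ((4 - 6*(3 + 1 + 4))*(-20))*22 = ((4 - 6*8)*(-20))*22 = ((4 - 48)*(-20))*22 = -44*(-20)*22 = 880*22 = 19360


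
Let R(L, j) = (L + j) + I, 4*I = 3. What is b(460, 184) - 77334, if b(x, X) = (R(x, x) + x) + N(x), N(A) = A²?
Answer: 542587/4 ≈ 1.3565e+5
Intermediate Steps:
I = ¾ (I = (¼)*3 = ¾ ≈ 0.75000)
R(L, j) = ¾ + L + j (R(L, j) = (L + j) + ¾ = ¾ + L + j)
b(x, X) = ¾ + x² + 3*x (b(x, X) = ((¾ + x + x) + x) + x² = ((¾ + 2*x) + x) + x² = (¾ + 3*x) + x² = ¾ + x² + 3*x)
b(460, 184) - 77334 = (¾ + 460² + 3*460) - 77334 = (¾ + 211600 + 1380) - 77334 = 851923/4 - 77334 = 542587/4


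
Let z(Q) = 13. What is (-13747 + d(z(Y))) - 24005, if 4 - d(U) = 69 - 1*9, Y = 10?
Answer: -37808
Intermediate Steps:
d(U) = -56 (d(U) = 4 - (69 - 1*9) = 4 - (69 - 9) = 4 - 1*60 = 4 - 60 = -56)
(-13747 + d(z(Y))) - 24005 = (-13747 - 56) - 24005 = -13803 - 24005 = -37808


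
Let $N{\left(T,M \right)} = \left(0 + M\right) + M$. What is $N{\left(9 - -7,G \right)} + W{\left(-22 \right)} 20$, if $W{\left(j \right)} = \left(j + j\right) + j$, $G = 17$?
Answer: $-1286$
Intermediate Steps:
$W{\left(j \right)} = 3 j$ ($W{\left(j \right)} = 2 j + j = 3 j$)
$N{\left(T,M \right)} = 2 M$ ($N{\left(T,M \right)} = M + M = 2 M$)
$N{\left(9 - -7,G \right)} + W{\left(-22 \right)} 20 = 2 \cdot 17 + 3 \left(-22\right) 20 = 34 - 1320 = -1286$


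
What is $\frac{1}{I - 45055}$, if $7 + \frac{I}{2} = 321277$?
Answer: $\frac{1}{597485} \approx 1.6737 \cdot 10^{-6}$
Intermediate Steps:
$I = 642540$ ($I = -14 + 2 \cdot 321277 = -14 + 642554 = 642540$)
$\frac{1}{I - 45055} = \frac{1}{642540 - 45055} = \frac{1}{597485}$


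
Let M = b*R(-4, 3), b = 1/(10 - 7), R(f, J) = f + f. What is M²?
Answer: 64/9 ≈ 7.1111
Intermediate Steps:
R(f, J) = 2*f
b = ⅓ (b = 1/3 = ⅓ ≈ 0.33333)
M = -8/3 (M = (2*(-4))/3 = (⅓)*(-8) = -8/3 ≈ -2.6667)
M² = (-8/3)² = 64/9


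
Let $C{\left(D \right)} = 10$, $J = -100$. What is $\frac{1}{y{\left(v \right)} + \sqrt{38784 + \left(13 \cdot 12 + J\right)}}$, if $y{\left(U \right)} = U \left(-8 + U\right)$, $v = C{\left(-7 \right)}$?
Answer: $- \frac{1}{1922} + \frac{\sqrt{9710}}{19220} \approx 0.0046066$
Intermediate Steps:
$v = 10$
$\frac{1}{y{\left(v \right)} + \sqrt{38784 + \left(13 \cdot 12 + J\right)}} = \frac{1}{10 \left(-8 + 10\right) + \sqrt{38784 + \left(13 \cdot 12 - 100\right)}} = \frac{1}{10 \cdot 2 + \sqrt{38784 + \left(156 - 100\right)}} = \frac{1}{20 + \sqrt{38784 + 56}} = \frac{1}{20 + \sqrt{38840}} = \frac{1}{20 + 2 \sqrt{9710}}$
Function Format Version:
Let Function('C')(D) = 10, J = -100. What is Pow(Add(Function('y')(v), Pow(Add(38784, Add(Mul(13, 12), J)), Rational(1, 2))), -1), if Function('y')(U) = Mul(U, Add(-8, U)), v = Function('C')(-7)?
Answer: Add(Rational(-1, 1922), Mul(Rational(1, 19220), Pow(9710, Rational(1, 2)))) ≈ 0.0046066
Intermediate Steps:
v = 10
Pow(Add(Function('y')(v), Pow(Add(38784, Add(Mul(13, 12), J)), Rational(1, 2))), -1) = Pow(Add(Mul(10, Add(-8, 10)), Pow(Add(38784, Add(Mul(13, 12), -100)), Rational(1, 2))), -1) = Pow(Add(Mul(10, 2), Pow(Add(38784, Add(156, -100)), Rational(1, 2))), -1) = Pow(Add(20, Pow(Add(38784, 56), Rational(1, 2))), -1) = Pow(Add(20, Pow(38840, Rational(1, 2))), -1) = Pow(Add(20, Mul(2, Pow(9710, Rational(1, 2)))), -1)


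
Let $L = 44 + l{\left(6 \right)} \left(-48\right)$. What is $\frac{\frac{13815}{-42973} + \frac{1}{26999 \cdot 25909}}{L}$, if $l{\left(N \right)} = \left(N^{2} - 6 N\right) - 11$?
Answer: $- \frac{49305247802}{87727137899401} \approx -0.00056203$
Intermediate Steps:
$l{\left(N \right)} = -11 + N^{2} - 6 N$
$L = 572$ ($L = 44 + \left(-11 + 6^{2} - 36\right) \left(-48\right) = 44 + \left(-11 + 36 - 36\right) \left(-48\right) = 44 - -528 = 44 + 528 = 572$)
$\frac{\frac{13815}{-42973} + \frac{1}{26999 \cdot 25909}}{L} = \frac{\frac{13815}{-42973} + \frac{1}{26999 \cdot 25909}}{572} = \left(13815 \left(- \frac{1}{42973}\right) + \frac{1}{26999} \cdot \frac{1}{25909}\right) \frac{1}{572} = \left(- \frac{13815}{42973} + \frac{1}{699517091}\right) \frac{1}{572} = \left(- \frac{197220991208}{613476488807}\right) \frac{1}{572} = - \frac{49305247802}{87727137899401}$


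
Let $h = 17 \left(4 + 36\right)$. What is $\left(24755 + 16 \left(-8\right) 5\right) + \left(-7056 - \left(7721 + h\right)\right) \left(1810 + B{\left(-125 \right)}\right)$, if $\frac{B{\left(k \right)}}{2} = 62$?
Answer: $-29869723$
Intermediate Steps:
$h = 680$ ($h = 17 \cdot 40 = 680$)
$B{\left(k \right)} = 124$ ($B{\left(k \right)} = 2 \cdot 62 = 124$)
$\left(24755 + 16 \left(-8\right) 5\right) + \left(-7056 - \left(7721 + h\right)\right) \left(1810 + B{\left(-125 \right)}\right) = \left(24755 + 16 \left(-8\right) 5\right) + \left(-7056 - 8401\right) \left(1810 + 124\right) = \left(24755 - 640\right) + \left(-7056 - 8401\right) 1934 = 24115 - 29893838 = -29869723$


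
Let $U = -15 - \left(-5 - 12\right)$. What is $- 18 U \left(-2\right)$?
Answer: $72$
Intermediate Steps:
$U = 2$ ($U = -15 - \left(-5 - 12\right) = -15 - -17 = -15 + 17 = 2$)
$- 18 U \left(-2\right) = \left(-18\right) 2 \left(-2\right) = \left(-36\right) \left(-2\right) = 72$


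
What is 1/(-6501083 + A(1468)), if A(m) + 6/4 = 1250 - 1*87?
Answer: -2/12999843 ≈ -1.5385e-7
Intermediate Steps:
A(m) = 2323/2 (A(m) = -3/2 + (1250 - 1*87) = -3/2 + (1250 - 87) = -3/2 + 1163 = 2323/2)
1/(-6501083 + A(1468)) = 1/(-6501083 + 2323/2) = 1/(-12999843/2) = -2/12999843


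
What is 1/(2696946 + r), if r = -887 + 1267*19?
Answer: 1/2720132 ≈ 3.6763e-7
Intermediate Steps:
r = 23186 (r = -887 + 24073 = 23186)
1/(2696946 + r) = 1/(2696946 + 23186) = 1/2720132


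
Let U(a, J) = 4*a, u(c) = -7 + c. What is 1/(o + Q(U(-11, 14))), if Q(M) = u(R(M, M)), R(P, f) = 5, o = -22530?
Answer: -1/22532 ≈ -4.4381e-5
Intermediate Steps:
Q(M) = -2 (Q(M) = -7 + 5 = -2)
1/(o + Q(U(-11, 14))) = 1/(-22530 - 2) = 1/(-22532) = -1/22532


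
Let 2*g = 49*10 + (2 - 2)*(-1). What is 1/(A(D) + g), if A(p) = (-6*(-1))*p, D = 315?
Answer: 1/2135 ≈ 0.00046838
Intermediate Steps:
A(p) = 6*p
g = 245 (g = (49*10 + (2 - 2)*(-1))/2 = (490 + 0*(-1))/2 = (490 + 0)/2 = (½)*490 = 245)
1/(A(D) + g) = 1/(6*315 + 245) = 1/(1890 + 245) = 1/2135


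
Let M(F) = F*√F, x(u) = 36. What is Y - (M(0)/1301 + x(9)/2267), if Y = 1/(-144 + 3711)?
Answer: -126145/8086389 ≈ -0.015600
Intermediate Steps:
M(F) = F^(3/2)
Y = 1/3567 ≈ 0.00028035
Y - (M(0)/1301 + x(9)/2267) = 1/3567 - (0^(3/2)/1301 + 36/2267) = 1/3567 - (0*(1/1301) + 36*(1/2267)) = 1/3567 - (0 + 36/2267) = 1/3567 - 1*36/2267 = 1/3567 - 36/2267 = -126145/8086389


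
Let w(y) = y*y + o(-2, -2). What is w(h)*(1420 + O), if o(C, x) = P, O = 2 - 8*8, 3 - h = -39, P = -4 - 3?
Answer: 2386006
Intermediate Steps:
P = -7
h = 42 (h = 3 - 1*(-39) = 3 + 39 = 42)
O = -62 (O = 2 - 64 = -62)
o(C, x) = -7
w(y) = -7 + y² (w(y) = y*y - 7 = y² - 7 = -7 + y²)
w(h)*(1420 + O) = (-7 + 42²)*(1420 - 62) = (-7 + 1764)*1358 = 1757*1358 = 2386006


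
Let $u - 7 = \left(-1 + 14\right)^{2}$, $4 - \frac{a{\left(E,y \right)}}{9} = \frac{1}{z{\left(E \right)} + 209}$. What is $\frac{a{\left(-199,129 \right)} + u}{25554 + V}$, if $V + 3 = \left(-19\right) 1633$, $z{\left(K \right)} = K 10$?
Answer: $- \frac{377581}{9752756} \approx -0.038715$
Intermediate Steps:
$z{\left(K \right)} = 10 K$
$V = -31030$ ($V = -3 - 31027 = -31030$)
$a{\left(E,y \right)} = 36 - \frac{9}{209 + 10 E}$ ($a{\left(E,y \right)} = 36 - \frac{9}{10 E + 209} = 36 - \frac{9}{209 + 10 E}$)
$u = 176$ ($u = 7 + \left(-1 + 14\right)^{2} = 7 + 13^{2} = 7 + 169 = 176$)
$\frac{a{\left(-199,129 \right)} + u}{25554 + V} = \frac{\frac{45 \left(167 + 8 \left(-199\right)\right)}{209 + 10 \left(-199\right)} + 176}{25554 - 31030} = \frac{\frac{45 \left(167 - 1592\right)}{209 - 1990} + 176}{-5476} = \left(45 \frac{1}{-1781} \left(-1425\right) + 176\right) \left(- \frac{1}{5476}\right) = \left(45 \left(- \frac{1}{1781}\right) \left(-1425\right) + 176\right) \left(- \frac{1}{5476}\right) = \left(\frac{64125}{1781} + 176\right) \left(- \frac{1}{5476}\right) = \frac{377581}{1781} \left(- \frac{1}{5476}\right) = - \frac{377581}{9752756}$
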